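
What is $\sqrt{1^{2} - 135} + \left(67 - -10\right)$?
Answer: $77 + i \sqrt{134} \approx 77.0 + 11.576 i$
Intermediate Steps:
$\sqrt{1^{2} - 135} + \left(67 - -10\right) = \sqrt{1 - 135} + \left(67 + 10\right) = \sqrt{-134} + 77 = i \sqrt{134} + 77 = 77 + i \sqrt{134}$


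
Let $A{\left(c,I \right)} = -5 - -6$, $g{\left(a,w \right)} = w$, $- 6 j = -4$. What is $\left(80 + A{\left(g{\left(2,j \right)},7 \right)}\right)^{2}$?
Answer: $6561$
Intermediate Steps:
$j = \frac{2}{3}$ ($j = \left(- \frac{1}{6}\right) \left(-4\right) = \frac{2}{3} \approx 0.66667$)
$A{\left(c,I \right)} = 1$ ($A{\left(c,I \right)} = -5 + 6 = 1$)
$\left(80 + A{\left(g{\left(2,j \right)},7 \right)}\right)^{2} = \left(80 + 1\right)^{2} = 81^{2} = 6561$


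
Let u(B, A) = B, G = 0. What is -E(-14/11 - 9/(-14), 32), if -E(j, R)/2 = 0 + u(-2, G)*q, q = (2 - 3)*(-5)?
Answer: -20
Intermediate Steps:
q = 5 (q = -1*(-5) = 5)
E(j, R) = 20 (E(j, R) = -2*(0 - 2*5) = -2*(0 - 10) = -2*(-10) = 20)
-E(-14/11 - 9/(-14), 32) = -1*20 = -20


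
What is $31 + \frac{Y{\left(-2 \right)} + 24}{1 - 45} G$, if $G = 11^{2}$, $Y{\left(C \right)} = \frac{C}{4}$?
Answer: $- \frac{269}{8} \approx -33.625$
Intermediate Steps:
$Y{\left(C \right)} = \frac{C}{4}$ ($Y{\left(C \right)} = C \frac{1}{4} = \frac{C}{4}$)
$G = 121$
$31 + \frac{Y{\left(-2 \right)} + 24}{1 - 45} G = 31 + \frac{\frac{1}{4} \left(-2\right) + 24}{1 - 45} \cdot 121 = 31 + \frac{- \frac{1}{2} + 24}{-44} \cdot 121 = 31 + \frac{47}{2} \left(- \frac{1}{44}\right) 121 = 31 - \frac{517}{8} = - \frac{269}{8}$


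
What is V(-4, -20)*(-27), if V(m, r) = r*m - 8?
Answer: -1944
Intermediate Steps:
V(m, r) = -8 + m*r (V(m, r) = m*r - 8 = -8 + m*r)
V(-4, -20)*(-27) = (-8 - 4*(-20))*(-27) = (-8 + 80)*(-27) = 72*(-27) = -1944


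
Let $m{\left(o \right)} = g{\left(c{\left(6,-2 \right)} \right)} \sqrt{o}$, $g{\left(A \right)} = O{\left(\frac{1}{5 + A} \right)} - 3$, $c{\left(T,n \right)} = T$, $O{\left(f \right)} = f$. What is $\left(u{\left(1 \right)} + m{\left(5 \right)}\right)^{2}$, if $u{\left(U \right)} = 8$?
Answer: $\frac{12864}{121} - \frac{512 \sqrt{5}}{11} \approx 2.2352$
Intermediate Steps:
$g{\left(A \right)} = -3 + \frac{1}{5 + A}$ ($g{\left(A \right)} = \frac{1}{5 + A} - 3 = -3 + \frac{1}{5 + A}$)
$m{\left(o \right)} = - \frac{32 \sqrt{o}}{11}$ ($m{\left(o \right)} = \frac{-14 - 18}{5 + 6} \sqrt{o} = \frac{-14 - 18}{11} \sqrt{o} = \frac{1}{11} \left(-32\right) \sqrt{o} = - \frac{32 \sqrt{o}}{11}$)
$\left(u{\left(1 \right)} + m{\left(5 \right)}\right)^{2} = \left(8 - \frac{32 \sqrt{5}}{11}\right)^{2}$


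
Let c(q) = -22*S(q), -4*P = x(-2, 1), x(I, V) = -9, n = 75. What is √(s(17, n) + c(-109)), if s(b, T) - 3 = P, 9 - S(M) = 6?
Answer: 9*I*√3/2 ≈ 7.7942*I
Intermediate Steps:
S(M) = 3 (S(M) = 9 - 1*6 = 9 - 6 = 3)
P = 9/4 (P = -¼*(-9) = 9/4 ≈ 2.2500)
c(q) = -66 (c(q) = -22*3 = -66)
s(b, T) = 21/4 (s(b, T) = 3 + 9/4 = 21/4)
√(s(17, n) + c(-109)) = √(21/4 - 66) = √(-243/4) = 9*I*√3/2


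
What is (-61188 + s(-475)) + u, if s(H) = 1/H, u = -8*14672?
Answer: -84817901/475 ≈ -1.7856e+5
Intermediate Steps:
u = -117376
(-61188 + s(-475)) + u = (-61188 + 1/(-475)) - 117376 = (-61188 - 1/475) - 117376 = -29064301/475 - 117376 = -84817901/475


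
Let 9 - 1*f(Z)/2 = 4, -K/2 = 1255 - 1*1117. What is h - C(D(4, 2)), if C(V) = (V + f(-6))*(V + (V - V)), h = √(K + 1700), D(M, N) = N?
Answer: -24 + 4*√89 ≈ 13.736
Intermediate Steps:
K = -276 (K = -2*(1255 - 1*1117) = -2*(1255 - 1117) = -2*138 = -276)
h = 4*√89 (h = √(-276 + 1700) = √1424 = 4*√89 ≈ 37.736)
f(Z) = 10 (f(Z) = 18 - 2*4 = 18 - 8 = 10)
C(V) = V*(10 + V) (C(V) = (V + 10)*(V + (V - V)) = (10 + V)*(V + 0) = (10 + V)*V = V*(10 + V))
h - C(D(4, 2)) = 4*√89 - 2*(10 + 2) = 4*√89 - 2*12 = 4*√89 - 1*24 = 4*√89 - 24 = -24 + 4*√89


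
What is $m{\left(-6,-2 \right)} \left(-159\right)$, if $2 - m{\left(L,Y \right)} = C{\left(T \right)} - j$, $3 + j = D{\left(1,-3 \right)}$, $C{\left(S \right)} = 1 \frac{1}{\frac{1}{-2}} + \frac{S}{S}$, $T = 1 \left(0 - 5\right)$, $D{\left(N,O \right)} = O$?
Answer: $477$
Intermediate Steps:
$T = -5$ ($T = 1 \left(-5\right) = -5$)
$C{\left(S \right)} = -1$ ($C{\left(S \right)} = 1 \frac{1}{- \frac{1}{2}} + 1 = 1 \left(-2\right) + 1 = -2 + 1 = -1$)
$j = -6$ ($j = -3 - 3 = -6$)
$m{\left(L,Y \right)} = -3$ ($m{\left(L,Y \right)} = 2 - \left(-1 - -6\right) = 2 - \left(-1 + 6\right) = 2 - 5 = -3$)
$m{\left(-6,-2 \right)} \left(-159\right) = \left(-3\right) \left(-159\right) = 477$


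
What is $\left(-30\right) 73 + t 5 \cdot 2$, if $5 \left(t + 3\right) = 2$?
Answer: $-2216$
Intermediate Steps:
$t = - \frac{13}{5}$ ($t = -3 + \frac{1}{5} \cdot 2 = -3 + \frac{2}{5} = - \frac{13}{5} \approx -2.6$)
$\left(-30\right) 73 + t 5 \cdot 2 = \left(-30\right) 73 + \left(- \frac{13}{5}\right) 5 \cdot 2 = -2190 - 26 = -2216$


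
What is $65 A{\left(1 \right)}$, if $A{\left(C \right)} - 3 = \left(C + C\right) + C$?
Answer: $390$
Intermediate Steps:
$A{\left(C \right)} = 3 + 3 C$ ($A{\left(C \right)} = 3 + \left(\left(C + C\right) + C\right) = 3 + \left(2 C + C\right) = 3 + 3 C$)
$65 A{\left(1 \right)} = 65 \left(3 + 3 \cdot 1\right) = 65 \left(3 + 3\right) = 65 \cdot 6 = 390$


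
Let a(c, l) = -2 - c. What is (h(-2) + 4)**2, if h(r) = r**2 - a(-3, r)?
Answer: 49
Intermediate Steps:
h(r) = -1 + r**2 (h(r) = r**2 - (-2 - 1*(-3)) = r**2 - (-2 + 3) = r**2 - 1*1 = r**2 - 1 = -1 + r**2)
(h(-2) + 4)**2 = ((-1 + (-2)**2) + 4)**2 = ((-1 + 4) + 4)**2 = (3 + 4)**2 = 7**2 = 49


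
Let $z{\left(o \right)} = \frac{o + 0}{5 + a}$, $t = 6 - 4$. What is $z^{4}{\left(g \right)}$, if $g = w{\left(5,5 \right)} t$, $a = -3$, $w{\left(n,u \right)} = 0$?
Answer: $0$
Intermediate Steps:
$t = 2$ ($t = 6 - 4 = 2$)
$g = 0$ ($g = 0 \cdot 2 = 0$)
$z{\left(o \right)} = \frac{o}{2}$ ($z{\left(o \right)} = \frac{o + 0}{5 - 3} = \frac{o}{2}$)
$z^{4}{\left(g \right)} = \left(\frac{1}{2} \cdot 0\right)^{4} = 0^{4} = 0$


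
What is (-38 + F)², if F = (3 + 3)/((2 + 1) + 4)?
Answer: 67600/49 ≈ 1379.6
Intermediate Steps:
F = 6/7 (F = 6/(3 + 4) = 6/7 ≈ 0.85714)
(-38 + F)² = (-38 + 6/7)² = (-260/7)² = 67600/49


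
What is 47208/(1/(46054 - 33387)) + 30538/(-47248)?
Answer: 14126767763995/23624 ≈ 5.9798e+8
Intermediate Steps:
47208/(1/(46054 - 33387)) + 30538/(-47248) = 47208/(1/12667) + 30538*(-1/47248) = 47208/(1/12667) - 15269/23624 = 47208*12667 - 15269/23624 = 597983736 - 15269/23624 = 14126767763995/23624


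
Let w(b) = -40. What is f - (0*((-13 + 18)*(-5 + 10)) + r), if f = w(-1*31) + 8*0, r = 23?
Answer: -63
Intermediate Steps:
f = -40 (f = -40 + 8*0 = -40 + 0 = -40)
f - (0*((-13 + 18)*(-5 + 10)) + r) = -40 - (0*((-13 + 18)*(-5 + 10)) + 23) = -40 - (0*(5*5) + 23) = -40 - (0*25 + 23) = -40 - (0 + 23) = -40 - 1*23 = -40 - 23 = -63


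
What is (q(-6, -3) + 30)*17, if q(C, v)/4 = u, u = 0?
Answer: 510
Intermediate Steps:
q(C, v) = 0 (q(C, v) = 4*0 = 0)
(q(-6, -3) + 30)*17 = (0 + 30)*17 = 30*17 = 510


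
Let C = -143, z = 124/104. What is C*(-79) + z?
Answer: 293753/26 ≈ 11298.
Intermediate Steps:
z = 31/26 (z = 124*(1/104) = 31/26 ≈ 1.1923)
C*(-79) + z = -143*(-79) + 31/26 = 11297 + 31/26 = 293753/26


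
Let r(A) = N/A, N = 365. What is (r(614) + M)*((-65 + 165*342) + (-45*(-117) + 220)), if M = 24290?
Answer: 461228593125/307 ≈ 1.5024e+9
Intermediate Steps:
r(A) = 365/A
(r(614) + M)*((-65 + 165*342) + (-45*(-117) + 220)) = (365/614 + 24290)*((-65 + 165*342) + (-45*(-117) + 220)) = (365*(1/614) + 24290)*((-65 + 56430) + (5265 + 220)) = (365/614 + 24290)*(56365 + 5485) = (14914425/614)*61850 = 461228593125/307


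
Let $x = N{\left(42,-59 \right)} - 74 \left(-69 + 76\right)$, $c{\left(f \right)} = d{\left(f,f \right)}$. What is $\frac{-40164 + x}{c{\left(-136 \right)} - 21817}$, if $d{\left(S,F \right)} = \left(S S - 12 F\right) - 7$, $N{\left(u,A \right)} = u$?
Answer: $\frac{1270}{53} \approx 23.962$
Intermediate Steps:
$d{\left(S,F \right)} = -7 + S^{2} - 12 F$ ($d{\left(S,F \right)} = \left(S^{2} - 12 F\right) - 7 = -7 + S^{2} - 12 F$)
$c{\left(f \right)} = -7 + f^{2} - 12 f$
$x = -476$ ($x = 42 - 74 \left(-69 + 76\right) = 42 - 74 \cdot 7 = 42 - 518 = -476$)
$\frac{-40164 + x}{c{\left(-136 \right)} - 21817} = \frac{-40164 - 476}{\left(-7 + \left(-136\right)^{2} - -1632\right) - 21817} = - \frac{40640}{\left(-7 + 18496 + 1632\right) - 21817} = - \frac{40640}{20121 - 21817} = - \frac{40640}{-1696} = \left(-40640\right) \left(- \frac{1}{1696}\right) = \frac{1270}{53}$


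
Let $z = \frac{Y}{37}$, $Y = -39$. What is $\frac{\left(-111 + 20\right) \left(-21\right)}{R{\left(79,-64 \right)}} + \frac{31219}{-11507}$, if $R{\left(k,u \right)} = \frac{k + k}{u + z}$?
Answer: $- \frac{1435463249}{1818106} \approx -789.54$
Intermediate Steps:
$z = - \frac{39}{37} \approx -1.0541$
$R{\left(k,u \right)} = \frac{2 k}{- \frac{39}{37} + u}$ ($R{\left(k,u \right)} = \frac{k + k}{u - \frac{39}{37}} = \frac{2 k}{- \frac{39}{37} + u}$)
$\frac{\left(-111 + 20\right) \left(-21\right)}{R{\left(79,-64 \right)}} + \frac{31219}{-11507} = \frac{\left(-111 + 20\right) \left(-21\right)}{74 \cdot 79 \frac{1}{-39 + 37 \left(-64\right)}} + \frac{31219}{-11507} = \frac{\left(-91\right) \left(-21\right)}{74 \cdot 79 \frac{1}{-39 - 2368}} + 31219 \left(- \frac{1}{11507}\right) = \frac{1911}{74 \cdot 79 \frac{1}{-2407}} - \frac{31219}{11507} = \frac{1911}{74 \cdot 79 \left(- \frac{1}{2407}\right)} - \frac{31219}{11507} = \frac{1911}{- \frac{5846}{2407}} - \frac{31219}{11507} = 1911 \left(- \frac{2407}{5846}\right) - \frac{31219}{11507} = - \frac{4599777}{5846} - \frac{31219}{11507} = - \frac{1435463249}{1818106}$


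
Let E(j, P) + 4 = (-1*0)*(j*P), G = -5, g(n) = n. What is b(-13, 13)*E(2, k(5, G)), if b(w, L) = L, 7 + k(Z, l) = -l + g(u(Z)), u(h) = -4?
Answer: -52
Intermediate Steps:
k(Z, l) = -11 - l (k(Z, l) = -7 + (-l - 4) = -7 + (-4 - l) = -11 - l)
E(j, P) = -4 (E(j, P) = -4 + (-1*0)*(j*P) = -4 + 0*(P*j) = -4 + 0 = -4)
b(-13, 13)*E(2, k(5, G)) = 13*(-4) = -52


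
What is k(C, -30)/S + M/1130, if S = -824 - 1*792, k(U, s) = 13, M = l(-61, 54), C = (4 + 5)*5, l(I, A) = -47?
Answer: -45321/913040 ≈ -0.049637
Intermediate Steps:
C = 45 (C = 9*5 = 45)
M = -47
S = -1616 (S = -824 - 792 = -1616)
k(C, -30)/S + M/1130 = 13/(-1616) - 47/1130 = 13*(-1/1616) - 47*1/1130 = -13/1616 - 47/1130 = -45321/913040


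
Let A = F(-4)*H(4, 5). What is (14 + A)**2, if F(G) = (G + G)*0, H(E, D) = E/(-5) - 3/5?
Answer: 196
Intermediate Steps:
H(E, D) = -3/5 - E/5 (H(E, D) = E*(-1/5) - 3*1/5 = -E/5 - 3/5 = -3/5 - E/5)
F(G) = 0 (F(G) = (2*G)*0 = 0)
A = 0 (A = 0*(-3/5 - 1/5*4) = 0*(-3/5 - 4/5) = 0*(-7/5) = 0)
(14 + A)**2 = (14 + 0)**2 = 14**2 = 196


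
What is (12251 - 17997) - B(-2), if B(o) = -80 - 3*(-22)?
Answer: -5732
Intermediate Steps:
B(o) = -14 (B(o) = -80 - 1*(-66) = -80 + 66 = -14)
(12251 - 17997) - B(-2) = (12251 - 17997) - 1*(-14) = -5746 + 14 = -5732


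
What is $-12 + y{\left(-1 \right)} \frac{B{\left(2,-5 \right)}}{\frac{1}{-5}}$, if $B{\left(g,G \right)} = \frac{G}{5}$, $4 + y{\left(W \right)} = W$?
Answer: $-37$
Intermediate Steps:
$y{\left(W \right)} = -4 + W$
$B{\left(g,G \right)} = \frac{G}{5}$ ($B{\left(g,G \right)} = G \frac{1}{5} = \frac{G}{5}$)
$-12 + y{\left(-1 \right)} \frac{B{\left(2,-5 \right)}}{\frac{1}{-5}} = -12 + \left(-4 - 1\right) \frac{\frac{1}{5} \left(-5\right)}{\frac{1}{-5}} = -12 - 5 \left(- \frac{1}{- \frac{1}{5}}\right) = -12 - 5 \left(\left(-1\right) \left(-5\right)\right) = -12 - 25 = -37$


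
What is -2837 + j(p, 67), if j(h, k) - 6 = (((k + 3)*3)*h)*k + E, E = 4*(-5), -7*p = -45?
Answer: 87599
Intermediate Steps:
p = 45/7 (p = -⅐*(-45) = 45/7 ≈ 6.4286)
E = -20
j(h, k) = -14 + h*k*(9 + 3*k) (j(h, k) = 6 + ((((k + 3)*3)*h)*k - 20) = 6 + ((((3 + k)*3)*h)*k - 20) = 6 + (((9 + 3*k)*h)*k - 20) = 6 + ((h*(9 + 3*k))*k - 20) = 6 + (h*k*(9 + 3*k) - 20) = 6 + (-20 + h*k*(9 + 3*k)) = -14 + h*k*(9 + 3*k))
-2837 + j(p, 67) = -2837 + (-14 + 3*(45/7)*67² + 9*(45/7)*67) = -2837 + (-14 + 3*(45/7)*4489 + 27135/7) = -2837 + (-14 + 606015/7 + 27135/7) = -2837 + 90436 = 87599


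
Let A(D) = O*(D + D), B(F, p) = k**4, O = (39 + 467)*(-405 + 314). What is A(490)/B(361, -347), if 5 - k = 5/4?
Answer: -2310404096/10125 ≈ -2.2819e+5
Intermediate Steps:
k = 15/4 (k = 5 - 5/4 = 15/4 ≈ 3.7500)
O = -46046 (O = 506*(-91) = -46046)
B(F, p) = 50625/256 (B(F, p) = (15/4)**4 = 50625/256)
A(D) = -92092*D (A(D) = -46046*(D + D) = -92092*D)
A(490)/B(361, -347) = (-92092*490)/(50625/256) = -45125080*256/50625 = -2310404096/10125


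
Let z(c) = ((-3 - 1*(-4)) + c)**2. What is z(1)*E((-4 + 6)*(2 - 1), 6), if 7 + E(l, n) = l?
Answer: -20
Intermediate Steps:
z(c) = (1 + c)**2 (z(c) = ((-3 + 4) + c)**2 = (1 + c)**2)
E(l, n) = -7 + l
z(1)*E((-4 + 6)*(2 - 1), 6) = (1 + 1)**2*(-7 + (-4 + 6)*(2 - 1)) = 2**2*(-7 + 2*1) = 4*(-7 + 2) = 4*(-5) = -20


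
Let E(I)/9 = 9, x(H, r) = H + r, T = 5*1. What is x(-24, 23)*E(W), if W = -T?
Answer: -81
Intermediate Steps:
T = 5
W = -5 (W = -1*5 = -5)
E(I) = 81 (E(I) = 9*9 = 81)
x(-24, 23)*E(W) = (-24 + 23)*81 = -1*81 = -81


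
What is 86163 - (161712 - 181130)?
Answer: 105581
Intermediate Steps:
86163 - (161712 - 181130) = 86163 - 1*(-19418) = 86163 + 19418 = 105581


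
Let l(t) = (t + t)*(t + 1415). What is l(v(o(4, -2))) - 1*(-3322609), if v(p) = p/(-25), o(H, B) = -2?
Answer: 2076772133/625 ≈ 3.3228e+6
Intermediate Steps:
v(p) = -p/25 (v(p) = p*(-1/25) = -p/25)
l(t) = 2*t*(1415 + t) (l(t) = (2*t)*(1415 + t) = 2*t*(1415 + t))
l(v(o(4, -2))) - 1*(-3322609) = 2*(-1/25*(-2))*(1415 - 1/25*(-2)) - 1*(-3322609) = 2*(2/25)*(1415 + 2/25) + 3322609 = 2*(2/25)*(35377/25) + 3322609 = 141508/625 + 3322609 = 2076772133/625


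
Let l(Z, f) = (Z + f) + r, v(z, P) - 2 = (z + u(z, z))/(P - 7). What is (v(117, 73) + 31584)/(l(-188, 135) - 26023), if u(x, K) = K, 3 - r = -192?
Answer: -347485/284691 ≈ -1.2206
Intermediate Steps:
r = 195 (r = 3 - 1*(-192) = 3 + 192 = 195)
v(z, P) = 2 + 2*z/(-7 + P) (v(z, P) = 2 + (z + z)/(P - 7) = 2 + (2*z)/(-7 + P) = 2 + 2*z/(-7 + P))
l(Z, f) = 195 + Z + f (l(Z, f) = (Z + f) + 195 = 195 + Z + f)
(v(117, 73) + 31584)/(l(-188, 135) - 26023) = (2*(-7 + 73 + 117)/(-7 + 73) + 31584)/((195 - 188 + 135) - 26023) = (2*183/66 + 31584)/(142 - 26023) = (2*(1/66)*183 + 31584)/(-25881) = (61/11 + 31584)*(-1/25881) = (347485/11)*(-1/25881) = -347485/284691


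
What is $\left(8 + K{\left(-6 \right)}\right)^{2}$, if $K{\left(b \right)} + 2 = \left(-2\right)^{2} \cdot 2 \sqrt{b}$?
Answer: $-348 + 96 i \sqrt{6} \approx -348.0 + 235.15 i$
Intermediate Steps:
$K{\left(b \right)} = -2 + 8 \sqrt{b}$ ($K{\left(b \right)} = -2 + \left(-2\right)^{2} \cdot 2 \sqrt{b} = -2 + 4 \cdot 2 \sqrt{b} = -2 + 8 \sqrt{b}$)
$\left(8 + K{\left(-6 \right)}\right)^{2} = \left(8 - \left(2 - 8 \sqrt{-6}\right)\right)^{2} = \left(8 - \left(2 - 8 i \sqrt{6}\right)\right)^{2} = \left(6 + 8 i \sqrt{6}\right)^{2}$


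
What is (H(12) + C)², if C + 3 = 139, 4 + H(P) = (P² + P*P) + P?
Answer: 186624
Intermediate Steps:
H(P) = -4 + P + 2*P² (H(P) = -4 + ((P² + P*P) + P) = -4 + ((P² + P²) + P) = -4 + (2*P² + P) = -4 + (P + 2*P²) = -4 + P + 2*P²)
C = 136 (C = -3 + 139 = 136)
(H(12) + C)² = ((-4 + 12 + 2*12²) + 136)² = ((-4 + 12 + 2*144) + 136)² = ((-4 + 12 + 288) + 136)² = (296 + 136)² = 432² = 186624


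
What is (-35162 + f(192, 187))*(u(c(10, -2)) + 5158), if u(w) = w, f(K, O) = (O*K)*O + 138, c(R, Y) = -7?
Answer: 34403652624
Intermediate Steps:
f(K, O) = 138 + K*O² (f(K, O) = (K*O)*O + 138 = K*O² + 138 = 138 + K*O²)
(-35162 + f(192, 187))*(u(c(10, -2)) + 5158) = (-35162 + (138 + 192*187²))*(-7 + 5158) = (-35162 + (138 + 192*34969))*5151 = (-35162 + (138 + 6714048))*5151 = (-35162 + 6714186)*5151 = 6679024*5151 = 34403652624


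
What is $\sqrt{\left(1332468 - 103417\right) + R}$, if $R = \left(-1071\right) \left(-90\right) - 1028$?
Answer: $3 \sqrt{147157} \approx 1150.8$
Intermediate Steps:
$R = 95362$ ($R = 96390 - 1028 = 95362$)
$\sqrt{\left(1332468 - 103417\right) + R} = \sqrt{\left(1332468 - 103417\right) + 95362} = \sqrt{1229051 + 95362} = \sqrt{1324413} = 3 \sqrt{147157}$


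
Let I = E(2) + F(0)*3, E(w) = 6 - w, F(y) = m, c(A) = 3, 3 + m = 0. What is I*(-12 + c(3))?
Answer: 45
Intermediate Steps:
m = -3 (m = -3 + 0 = -3)
F(y) = -3
I = -5 (I = (6 - 1*2) - 3*3 = (6 - 2) - 9 = 4 - 9 = -5)
I*(-12 + c(3)) = -5*(-12 + 3) = -5*(-9) = 45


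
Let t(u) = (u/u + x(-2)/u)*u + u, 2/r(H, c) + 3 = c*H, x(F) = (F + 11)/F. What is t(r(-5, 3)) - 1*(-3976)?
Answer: 71483/18 ≈ 3971.3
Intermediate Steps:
x(F) = (11 + F)/F
r(H, c) = 2/(-3 + H*c) (r(H, c) = 2/(-3 + c*H) = 2/(-3 + H*c))
t(u) = u + u*(1 - 9/(2*u)) (t(u) = (u/u + ((11 - 2)/(-2))/u)*u + u = (1 + (-½*9)/u)*u + u = (1 - 9/(2*u))*u + u = u*(1 - 9/(2*u)) + u = u + u*(1 - 9/(2*u)))
t(r(-5, 3)) - 1*(-3976) = (-9/2 + 2*(2/(-3 - 5*3))) - 1*(-3976) = (-9/2 + 2*(2/(-3 - 15))) + 3976 = (-9/2 + 2*(2/(-18))) + 3976 = (-9/2 + 2*(2*(-1/18))) + 3976 = (-9/2 + 2*(-⅑)) + 3976 = (-9/2 - 2/9) + 3976 = -85/18 + 3976 = 71483/18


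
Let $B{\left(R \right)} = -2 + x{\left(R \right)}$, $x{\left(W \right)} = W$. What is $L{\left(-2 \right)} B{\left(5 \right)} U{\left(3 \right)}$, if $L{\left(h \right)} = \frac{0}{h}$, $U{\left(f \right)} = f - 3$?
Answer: $0$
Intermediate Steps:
$U{\left(f \right)} = -3 + f$
$B{\left(R \right)} = -2 + R$
$L{\left(h \right)} = 0$
$L{\left(-2 \right)} B{\left(5 \right)} U{\left(3 \right)} = 0 \left(-2 + 5\right) \left(-3 + 3\right) = 0 \cdot 3 \cdot 0 = 0 \cdot 0 = 0$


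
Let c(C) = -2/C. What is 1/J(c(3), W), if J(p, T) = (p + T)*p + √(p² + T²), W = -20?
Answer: -279/4265 + 27*√901/8530 ≈ 0.029596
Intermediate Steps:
J(p, T) = √(T² + p²) + p*(T + p) (J(p, T) = (T + p)*p + √(T² + p²) = p*(T + p) + √(T² + p²) = √(T² + p²) + p*(T + p))
1/J(c(3), W) = 1/((-2/3)² + √((-20)² + (-2/3)²) - (-40)/3) = 1/((-2*⅓)² + √(400 + (-2*⅓)²) - (-40)/3) = 1/((-⅔)² + √(400 + (-⅔)²) - 20*(-⅔)) = 1/(4/9 + √(400 + 4/9) + 40/3) = 1/(4/9 + √(3604/9) + 40/3) = 1/(4/9 + 2*√901/3 + 40/3) = 1/(124/9 + 2*√901/3)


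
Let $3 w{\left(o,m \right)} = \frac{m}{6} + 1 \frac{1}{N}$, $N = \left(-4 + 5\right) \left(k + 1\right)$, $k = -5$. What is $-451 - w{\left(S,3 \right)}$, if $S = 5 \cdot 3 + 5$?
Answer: $- \frac{5413}{12} \approx -451.08$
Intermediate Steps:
$S = 20$ ($S = 15 + 5 = 20$)
$N = -4$ ($N = \left(-4 + 5\right) \left(-5 + 1\right) = 1 \left(-4\right) = -4$)
$w{\left(o,m \right)} = - \frac{1}{12} + \frac{m}{18}$ ($w{\left(o,m \right)} = \frac{\frac{m}{6} + 1 \frac{1}{-4}}{3} = \frac{m \frac{1}{6} + 1 \left(- \frac{1}{4}\right)}{3} = \frac{\frac{m}{6} - \frac{1}{4}}{3} = \frac{- \frac{1}{4} + \frac{m}{6}}{3} = - \frac{1}{12} + \frac{m}{18}$)
$-451 - w{\left(S,3 \right)} = -451 - \left(- \frac{1}{12} + \frac{1}{18} \cdot 3\right) = -451 - \left(- \frac{1}{12} + \frac{1}{6}\right) = -451 - \frac{1}{12} = - \frac{5413}{12}$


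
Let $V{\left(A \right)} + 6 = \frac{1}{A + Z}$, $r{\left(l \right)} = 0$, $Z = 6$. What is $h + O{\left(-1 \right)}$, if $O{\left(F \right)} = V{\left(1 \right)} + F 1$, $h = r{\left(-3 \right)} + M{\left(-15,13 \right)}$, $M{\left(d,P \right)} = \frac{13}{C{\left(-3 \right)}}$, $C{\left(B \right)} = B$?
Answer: $- \frac{235}{21} \approx -11.19$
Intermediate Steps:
$M{\left(d,P \right)} = - \frac{13}{3}$ ($M{\left(d,P \right)} = \frac{13}{-3} = 13 \left(- \frac{1}{3}\right) = - \frac{13}{3}$)
$h = - \frac{13}{3}$ ($h = 0 - \frac{13}{3} = - \frac{13}{3} \approx -4.3333$)
$V{\left(A \right)} = -6 + \frac{1}{6 + A}$ ($V{\left(A \right)} = -6 + \frac{1}{A + 6} = -6 + \frac{1}{6 + A}$)
$O{\left(F \right)} = - \frac{41}{7} + F$ ($O{\left(F \right)} = \frac{-35 - 6}{6 + 1} + F 1 = \frac{-35 - 6}{7} + F = \frac{1}{7} \left(-41\right) + F = - \frac{41}{7} + F$)
$h + O{\left(-1 \right)} = - \frac{13}{3} - \frac{48}{7} = - \frac{235}{21}$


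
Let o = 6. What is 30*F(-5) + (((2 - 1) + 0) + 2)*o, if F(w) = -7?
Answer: -192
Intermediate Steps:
30*F(-5) + (((2 - 1) + 0) + 2)*o = 30*(-7) + (((2 - 1) + 0) + 2)*6 = -210 + ((1 + 0) + 2)*6 = -210 + (1 + 2)*6 = -210 + 3*6 = -210 + 18 = -192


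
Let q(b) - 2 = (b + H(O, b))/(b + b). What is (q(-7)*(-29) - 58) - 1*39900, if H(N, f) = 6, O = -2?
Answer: -560253/14 ≈ -40018.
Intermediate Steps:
q(b) = 2 + (6 + b)/(2*b) (q(b) = 2 + (b + 6)/(b + b) = 2 + (6 + b)/((2*b)) = 2 + (6 + b)*(1/(2*b)) = 2 + (6 + b)/(2*b))
(q(-7)*(-29) - 58) - 1*39900 = ((5/2 + 3/(-7))*(-29) - 58) - 1*39900 = ((5/2 + 3*(-⅐))*(-29) - 58) - 39900 = ((5/2 - 3/7)*(-29) - 58) - 39900 = ((29/14)*(-29) - 58) - 39900 = (-841/14 - 58) - 39900 = -1653/14 - 39900 = -560253/14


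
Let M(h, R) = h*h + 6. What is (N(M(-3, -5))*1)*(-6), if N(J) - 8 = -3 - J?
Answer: 60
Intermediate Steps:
M(h, R) = 6 + h**2 (M(h, R) = h**2 + 6 = 6 + h**2)
N(J) = 5 - J (N(J) = 8 + (-3 - J) = 5 - J)
(N(M(-3, -5))*1)*(-6) = ((5 - (6 + (-3)**2))*1)*(-6) = ((5 - (6 + 9))*1)*(-6) = ((5 - 1*15)*1)*(-6) = ((5 - 15)*1)*(-6) = -10*1*(-6) = -10*(-6) = 60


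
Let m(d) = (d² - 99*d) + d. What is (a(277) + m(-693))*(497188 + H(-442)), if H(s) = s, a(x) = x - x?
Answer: 272297777598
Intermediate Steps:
a(x) = 0
m(d) = d² - 98*d
(a(277) + m(-693))*(497188 + H(-442)) = (0 - 693*(-98 - 693))*(497188 - 442) = (0 - 693*(-791))*496746 = (0 + 548163)*496746 = 548163*496746 = 272297777598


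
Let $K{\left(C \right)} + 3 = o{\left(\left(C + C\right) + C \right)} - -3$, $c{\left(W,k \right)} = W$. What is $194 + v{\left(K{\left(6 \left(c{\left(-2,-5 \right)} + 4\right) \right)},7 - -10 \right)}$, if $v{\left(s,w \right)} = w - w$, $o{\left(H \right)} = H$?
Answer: $194$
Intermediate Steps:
$K{\left(C \right)} = 3 C$ ($K{\left(C \right)} = -3 + \left(\left(\left(C + C\right) + C\right) - -3\right) = -3 + \left(\left(2 C + C\right) + 3\right) = -3 + \left(3 C + 3\right) = -3 + \left(3 + 3 C\right) = 3 C$)
$v{\left(s,w \right)} = 0$
$194 + v{\left(K{\left(6 \left(c{\left(-2,-5 \right)} + 4\right) \right)},7 - -10 \right)} = 194 + 0 = 194$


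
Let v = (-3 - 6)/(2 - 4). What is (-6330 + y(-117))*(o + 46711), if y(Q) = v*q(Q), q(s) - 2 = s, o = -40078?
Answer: -90838935/2 ≈ -4.5419e+7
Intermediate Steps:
q(s) = 2 + s
v = 9/2 (v = -9/(-2) = -9*(-1/2) = 9/2 ≈ 4.5000)
y(Q) = 9 + 9*Q/2 (y(Q) = 9*(2 + Q)/2 = 9 + 9*Q/2)
(-6330 + y(-117))*(o + 46711) = (-6330 + (9 + (9/2)*(-117)))*(-40078 + 46711) = (-6330 + (9 - 1053/2))*6633 = (-6330 - 1035/2)*6633 = -13695/2*6633 = -90838935/2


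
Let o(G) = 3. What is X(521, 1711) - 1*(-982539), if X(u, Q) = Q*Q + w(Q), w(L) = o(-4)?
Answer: 3910063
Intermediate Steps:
w(L) = 3
X(u, Q) = 3 + Q² (X(u, Q) = Q*Q + 3 = Q² + 3 = 3 + Q²)
X(521, 1711) - 1*(-982539) = (3 + 1711²) - 1*(-982539) = (3 + 2927521) + 982539 = 2927524 + 982539 = 3910063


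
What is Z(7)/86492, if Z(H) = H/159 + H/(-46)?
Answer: -113/90371784 ≈ -1.2504e-6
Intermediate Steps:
Z(H) = -113*H/7314 (Z(H) = H*(1/159) + H*(-1/46) = H/159 - H/46 = -113*H/7314)
Z(7)/86492 = -113/7314*7/86492 = -791/7314*1/86492 = -113/90371784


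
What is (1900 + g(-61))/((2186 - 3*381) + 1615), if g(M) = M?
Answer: 613/886 ≈ 0.69187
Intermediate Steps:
(1900 + g(-61))/((2186 - 3*381) + 1615) = (1900 - 61)/((2186 - 3*381) + 1615) = 1839/((2186 - 1*1143) + 1615) = 1839/((2186 - 1143) + 1615) = 1839/(1043 + 1615) = 1839/2658 = 1839*(1/2658) = 613/886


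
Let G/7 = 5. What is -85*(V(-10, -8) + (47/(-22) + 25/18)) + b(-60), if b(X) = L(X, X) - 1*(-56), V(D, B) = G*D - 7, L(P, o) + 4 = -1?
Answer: 3015494/99 ≈ 30460.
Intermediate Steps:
G = 35 (G = 7*5 = 35)
L(P, o) = -5 (L(P, o) = -4 - 1 = -5)
V(D, B) = -7 + 35*D (V(D, B) = 35*D - 7 = -7 + 35*D)
b(X) = 51 (b(X) = -5 - 1*(-56) = -5 + 56 = 51)
-85*(V(-10, -8) + (47/(-22) + 25/18)) + b(-60) = -85*((-7 + 35*(-10)) + (47/(-22) + 25/18)) + 51 = -85*((-7 - 350) + (47*(-1/22) + 25*(1/18))) + 51 = -85*(-357 + (-47/22 + 25/18)) + 51 = -85*(-357 - 74/99) + 51 = -85*(-35417/99) + 51 = 3010445/99 + 51 = 3015494/99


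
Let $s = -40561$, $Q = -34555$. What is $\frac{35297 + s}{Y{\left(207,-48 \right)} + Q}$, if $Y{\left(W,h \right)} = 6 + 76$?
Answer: $\frac{5264}{34473} \approx 0.1527$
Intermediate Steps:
$Y{\left(W,h \right)} = 82$
$\frac{35297 + s}{Y{\left(207,-48 \right)} + Q} = \frac{35297 - 40561}{82 - 34555} = - \frac{5264}{-34473} = \left(-5264\right) \left(- \frac{1}{34473}\right) = \frac{5264}{34473}$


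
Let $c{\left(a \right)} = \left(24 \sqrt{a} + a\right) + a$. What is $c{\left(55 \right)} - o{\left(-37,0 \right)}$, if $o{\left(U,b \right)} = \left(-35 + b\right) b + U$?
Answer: $147 + 24 \sqrt{55} \approx 324.99$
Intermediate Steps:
$o{\left(U,b \right)} = U + b \left(-35 + b\right)$ ($o{\left(U,b \right)} = b \left(-35 + b\right) + U = U + b \left(-35 + b\right)$)
$c{\left(a \right)} = 2 a + 24 \sqrt{a}$ ($c{\left(a \right)} = \left(a + 24 \sqrt{a}\right) + a = 2 a + 24 \sqrt{a}$)
$c{\left(55 \right)} - o{\left(-37,0 \right)} = \left(2 \cdot 55 + 24 \sqrt{55}\right) - \left(-37 + 0^{2} - 0\right) = \left(110 + 24 \sqrt{55}\right) - \left(-37 + 0 + 0\right) = \left(110 + 24 \sqrt{55}\right) - -37 = \left(110 + 24 \sqrt{55}\right) + 37 = 147 + 24 \sqrt{55}$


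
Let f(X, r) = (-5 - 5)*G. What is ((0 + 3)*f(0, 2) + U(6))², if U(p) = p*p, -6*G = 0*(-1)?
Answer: 1296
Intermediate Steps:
G = 0 (G = -0*(-1) = -⅙*0 = 0)
f(X, r) = 0 (f(X, r) = (-5 - 5)*0 = -10*0 = 0)
U(p) = p²
((0 + 3)*f(0, 2) + U(6))² = ((0 + 3)*0 + 6²)² = (3*0 + 36)² = (0 + 36)² = 36² = 1296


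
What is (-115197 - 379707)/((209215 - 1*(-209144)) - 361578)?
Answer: -164968/18927 ≈ -8.7160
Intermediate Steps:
(-115197 - 379707)/((209215 - 1*(-209144)) - 361578) = -494904/((209215 + 209144) - 361578) = -494904/(418359 - 361578) = -494904/56781 = -494904*1/56781 = -164968/18927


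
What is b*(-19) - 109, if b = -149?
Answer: 2722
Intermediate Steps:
b*(-19) - 109 = -149*(-19) - 109 = 2831 - 109 = 2722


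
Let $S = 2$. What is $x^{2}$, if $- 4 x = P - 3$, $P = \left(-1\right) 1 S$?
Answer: $\frac{25}{16} \approx 1.5625$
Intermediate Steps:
$P = -2$ ($P = \left(-1\right) 1 \cdot 2 = \left(-1\right) 2 = -2$)
$x = \frac{5}{4}$ ($x = - \frac{-2 - 3}{4} = \left(- \frac{1}{4}\right) \left(-5\right) = \frac{5}{4} \approx 1.25$)
$x^{2} = \left(\frac{5}{4}\right)^{2} = \frac{25}{16}$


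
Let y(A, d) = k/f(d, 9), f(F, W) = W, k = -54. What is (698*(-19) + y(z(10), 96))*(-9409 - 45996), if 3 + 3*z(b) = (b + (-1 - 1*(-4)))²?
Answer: 735113540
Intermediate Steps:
z(b) = -1 + (3 + b)²/3 (z(b) = -1 + (b + (-1 - 1*(-4)))²/3 = -1 + (b + (-1 + 4))²/3 = -1 + (b + 3)²/3 = -1 + (3 + b)²/3)
y(A, d) = -6 (y(A, d) = -54/9 = -54*⅑ = -6)
(698*(-19) + y(z(10), 96))*(-9409 - 45996) = (698*(-19) - 6)*(-9409 - 45996) = (-13262 - 6)*(-55405) = -13268*(-55405) = 735113540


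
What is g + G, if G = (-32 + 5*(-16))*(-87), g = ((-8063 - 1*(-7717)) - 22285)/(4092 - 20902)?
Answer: 163819271/16810 ≈ 9745.3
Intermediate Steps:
g = 22631/16810 (g = ((-8063 + 7717) - 22285)/(-16810) = (-346 - 22285)*(-1/16810) = -22631*(-1/16810) = 22631/16810 ≈ 1.3463)
G = 9744 (G = (-32 - 80)*(-87) = -112*(-87) = 9744)
g + G = 22631/16810 + 9744 = 163819271/16810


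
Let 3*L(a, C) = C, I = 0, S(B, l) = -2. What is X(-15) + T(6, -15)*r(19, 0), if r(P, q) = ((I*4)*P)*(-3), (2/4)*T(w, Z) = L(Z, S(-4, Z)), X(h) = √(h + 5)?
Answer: I*√10 ≈ 3.1623*I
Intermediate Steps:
X(h) = √(5 + h)
L(a, C) = C/3
T(w, Z) = -4/3 (T(w, Z) = 2*((⅓)*(-2)) = 2*(-⅔) = -4/3)
r(P, q) = 0 (r(P, q) = ((0*4)*P)*(-3) = (0*P)*(-3) = 0*(-3) = 0)
X(-15) + T(6, -15)*r(19, 0) = √(5 - 15) - 4/3*0 = √(-10) + 0 = I*√10 + 0 = I*√10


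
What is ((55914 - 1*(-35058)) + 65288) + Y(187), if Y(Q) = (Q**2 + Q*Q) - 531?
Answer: 225667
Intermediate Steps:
Y(Q) = -531 + 2*Q**2 (Y(Q) = (Q**2 + Q**2) - 531 = 2*Q**2 - 531 = -531 + 2*Q**2)
((55914 - 1*(-35058)) + 65288) + Y(187) = ((55914 - 1*(-35058)) + 65288) + (-531 + 2*187**2) = ((55914 + 35058) + 65288) + (-531 + 2*34969) = (90972 + 65288) + (-531 + 69938) = 156260 + 69407 = 225667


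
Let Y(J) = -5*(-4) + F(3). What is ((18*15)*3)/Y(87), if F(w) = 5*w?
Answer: 162/7 ≈ 23.143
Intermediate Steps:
Y(J) = 35 (Y(J) = -5*(-4) + 5*3 = 20 + 15 = 35)
((18*15)*3)/Y(87) = ((18*15)*3)/35 = (270*3)*(1/35) = 810*(1/35) = 162/7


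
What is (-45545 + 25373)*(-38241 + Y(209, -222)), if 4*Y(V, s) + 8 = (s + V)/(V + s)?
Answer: 771432753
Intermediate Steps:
Y(V, s) = -7/4 (Y(V, s) = -2 + ((s + V)/(V + s))/4 = -2 + ((V + s)/(V + s))/4 = -2 + (¼)*1 = -2 + ¼ = -7/4)
(-45545 + 25373)*(-38241 + Y(209, -222)) = (-45545 + 25373)*(-38241 - 7/4) = -20172*(-152971/4) = 771432753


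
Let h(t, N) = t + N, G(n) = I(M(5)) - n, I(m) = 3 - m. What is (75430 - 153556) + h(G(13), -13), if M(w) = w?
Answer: -78154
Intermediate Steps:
G(n) = -2 - n (G(n) = (3 - 1*5) - n = (3 - 5) - n = -2 - n)
h(t, N) = N + t
(75430 - 153556) + h(G(13), -13) = (75430 - 153556) + (-13 + (-2 - 1*13)) = -78126 + (-13 + (-2 - 13)) = -78126 + (-13 - 15) = -78126 - 28 = -78154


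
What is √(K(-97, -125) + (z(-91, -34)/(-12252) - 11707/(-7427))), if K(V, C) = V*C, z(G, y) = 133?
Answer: √25102596588765534573/45497802 ≈ 110.12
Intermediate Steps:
K(V, C) = C*V
√(K(-97, -125) + (z(-91, -34)/(-12252) - 11707/(-7427))) = √(-125*(-97) + (133/(-12252) - 11707/(-7427))) = √(12125 + (133*(-1/12252) - 11707*(-1/7427))) = √(12125 + (-133/12252 + 11707/7427)) = √(12125 + 142446373/90995604) = √(1103464144873/90995604) = √25102596588765534573/45497802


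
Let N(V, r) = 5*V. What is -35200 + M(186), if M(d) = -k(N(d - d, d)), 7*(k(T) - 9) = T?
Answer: -35209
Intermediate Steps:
k(T) = 9 + T/7
M(d) = -9 (M(d) = -(9 + (5*(d - d))/7) = -(9 + (5*0)/7) = -(9 + (1/7)*0) = -(9 + 0) = -1*9 = -9)
-35200 + M(186) = -35200 - 9 = -35209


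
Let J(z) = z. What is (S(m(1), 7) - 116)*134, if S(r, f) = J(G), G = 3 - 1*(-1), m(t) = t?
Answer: -15008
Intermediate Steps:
G = 4 (G = 3 + 1 = 4)
S(r, f) = 4
(S(m(1), 7) - 116)*134 = (4 - 116)*134 = -112*134 = -15008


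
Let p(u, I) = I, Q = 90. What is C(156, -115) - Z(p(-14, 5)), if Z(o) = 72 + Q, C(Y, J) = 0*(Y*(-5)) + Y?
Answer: -6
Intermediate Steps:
C(Y, J) = Y (C(Y, J) = 0*(-5*Y) + Y = 0 + Y = Y)
Z(o) = 162 (Z(o) = 72 + 90 = 162)
C(156, -115) - Z(p(-14, 5)) = 156 - 1*162 = 156 - 162 = -6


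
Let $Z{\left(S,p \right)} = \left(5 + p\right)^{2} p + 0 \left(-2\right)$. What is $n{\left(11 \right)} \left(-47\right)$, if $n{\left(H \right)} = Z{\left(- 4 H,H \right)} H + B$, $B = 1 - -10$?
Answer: $-1456389$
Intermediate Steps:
$B = 11$ ($B = 1 + 10 = 11$)
$Z{\left(S,p \right)} = p \left(5 + p\right)^{2}$ ($Z{\left(S,p \right)} = p \left(5 + p\right)^{2} + 0 = p \left(5 + p\right)^{2}$)
$n{\left(H \right)} = 11 + H^{2} \left(5 + H\right)^{2}$ ($n{\left(H \right)} = H \left(5 + H\right)^{2} H + 11 = H^{2} \left(5 + H\right)^{2} + 11 = 11 + H^{2} \left(5 + H\right)^{2}$)
$n{\left(11 \right)} \left(-47\right) = \left(11 + 11^{2} \left(5 + 11\right)^{2}\right) \left(-47\right) = \left(11 + 121 \cdot 16^{2}\right) \left(-47\right) = \left(11 + 121 \cdot 256\right) \left(-47\right) = \left(11 + 30976\right) \left(-47\right) = 30987 \left(-47\right) = -1456389$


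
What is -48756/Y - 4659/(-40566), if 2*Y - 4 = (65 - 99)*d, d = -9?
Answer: -659037917/2095910 ≈ -314.44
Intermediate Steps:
Y = 155 (Y = 2 + ((65 - 99)*(-9))/2 = 2 + (-34*(-9))/2 = 2 + (½)*306 = 2 + 153 = 155)
-48756/Y - 4659/(-40566) = -48756/155 - 4659/(-40566) = -48756*1/155 - 4659*(-1/40566) = -48756/155 + 1553/13522 = -659037917/2095910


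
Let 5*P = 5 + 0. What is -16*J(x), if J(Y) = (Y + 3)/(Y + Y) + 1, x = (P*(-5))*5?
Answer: -576/25 ≈ -23.040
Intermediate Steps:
P = 1 (P = (5 + 0)/5 = (⅕)*5 = 1)
x = -25 (x = (1*(-5))*5 = -5*5 = -25)
J(Y) = 1 + (3 + Y)/(2*Y) (J(Y) = (3 + Y)/((2*Y)) + 1 = (3 + Y)*(1/(2*Y)) + 1 = (3 + Y)/(2*Y) + 1 = 1 + (3 + Y)/(2*Y))
-16*J(x) = -24*(1 - 25)/(-25) = -24*(-1)*(-24)/25 = -16*36/25 = -576/25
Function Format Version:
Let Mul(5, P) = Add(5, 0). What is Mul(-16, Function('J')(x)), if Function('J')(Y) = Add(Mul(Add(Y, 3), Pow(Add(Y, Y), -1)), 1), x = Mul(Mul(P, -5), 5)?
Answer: Rational(-576, 25) ≈ -23.040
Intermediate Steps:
P = 1 (P = Mul(Rational(1, 5), Add(5, 0)) = Mul(Rational(1, 5), 5) = 1)
x = -25 (x = Mul(Mul(1, -5), 5) = Mul(-5, 5) = -25)
Function('J')(Y) = Add(1, Mul(Rational(1, 2), Pow(Y, -1), Add(3, Y))) (Function('J')(Y) = Add(Mul(Add(3, Y), Pow(Mul(2, Y), -1)), 1) = Add(Mul(Add(3, Y), Mul(Rational(1, 2), Pow(Y, -1))), 1) = Add(Mul(Rational(1, 2), Pow(Y, -1), Add(3, Y)), 1) = Add(1, Mul(Rational(1, 2), Pow(Y, -1), Add(3, Y))))
Mul(-16, Function('J')(x)) = Mul(-16, Mul(Rational(3, 2), Pow(-25, -1), Add(1, -25))) = Mul(-16, Mul(Rational(3, 2), Rational(-1, 25), -24)) = Mul(-16, Rational(36, 25)) = Rational(-576, 25)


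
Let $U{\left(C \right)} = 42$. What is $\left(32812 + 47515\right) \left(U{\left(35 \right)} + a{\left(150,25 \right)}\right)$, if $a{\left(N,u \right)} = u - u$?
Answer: $3373734$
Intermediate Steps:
$a{\left(N,u \right)} = 0$
$\left(32812 + 47515\right) \left(U{\left(35 \right)} + a{\left(150,25 \right)}\right) = \left(32812 + 47515\right) \left(42 + 0\right) = 80327 \cdot 42 = 3373734$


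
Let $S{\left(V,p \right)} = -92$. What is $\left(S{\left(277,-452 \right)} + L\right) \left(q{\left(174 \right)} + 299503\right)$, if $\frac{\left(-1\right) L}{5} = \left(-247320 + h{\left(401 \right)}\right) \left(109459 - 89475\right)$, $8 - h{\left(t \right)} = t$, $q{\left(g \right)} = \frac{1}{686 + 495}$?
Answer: $\frac{8754922348754130192}{1181} \approx 7.4131 \cdot 10^{15}$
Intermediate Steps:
$q{\left(g \right)} = \frac{1}{1181}$
$h{\left(t \right)} = 8 - t$
$L = 24751482960$ ($L = - 5 \left(-247320 + \left(8 - 401\right)\right) \left(109459 - 89475\right) = - 5 \left(-247320 + \left(8 - 401\right)\right) 19984 = - 5 \left(-247320 - 393\right) 19984 = - 5 \left(\left(-247713\right) 19984\right) = \left(-5\right) \left(-4950296592\right) = 24751482960$)
$\left(S{\left(277,-452 \right)} + L\right) \left(q{\left(174 \right)} + 299503\right) = \left(-92 + 24751482960\right) \left(\frac{1}{1181} + 299503\right) = 24751482868 \cdot \frac{353713044}{1181} = \frac{8754922348754130192}{1181}$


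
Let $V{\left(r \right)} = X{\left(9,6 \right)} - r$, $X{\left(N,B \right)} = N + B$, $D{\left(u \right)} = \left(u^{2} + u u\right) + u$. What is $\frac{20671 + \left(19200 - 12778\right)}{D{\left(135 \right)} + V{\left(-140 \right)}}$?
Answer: $\frac{2463}{3340} \approx 0.73742$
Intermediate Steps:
$D{\left(u \right)} = u + 2 u^{2}$ ($D{\left(u \right)} = \left(u^{2} + u^{2}\right) + u = 2 u^{2} + u = u + 2 u^{2}$)
$X{\left(N,B \right)} = B + N$
$V{\left(r \right)} = 15 - r$ ($V{\left(r \right)} = \left(6 + 9\right) - r = 15 - r$)
$\frac{20671 + \left(19200 - 12778\right)}{D{\left(135 \right)} + V{\left(-140 \right)}} = \frac{20671 + \left(19200 - 12778\right)}{135 \left(1 + 2 \cdot 135\right) + \left(15 - -140\right)} = \frac{20671 + \left(19200 - 12778\right)}{135 \left(1 + 270\right) + \left(15 + 140\right)} = \frac{20671 + 6422}{135 \cdot 271 + 155} = \frac{27093}{36585 + 155} = \frac{27093}{36740} = 27093 \cdot \frac{1}{36740} = \frac{2463}{3340}$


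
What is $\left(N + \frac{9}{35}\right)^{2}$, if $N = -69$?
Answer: $\frac{5788836}{1225} \approx 4725.6$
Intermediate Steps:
$\left(N + \frac{9}{35}\right)^{2} = \left(-69 + \frac{9}{35}\right)^{2} = \left(- \frac{2406}{35}\right)^{2} = \frac{5788836}{1225}$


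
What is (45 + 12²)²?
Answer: 35721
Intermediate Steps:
(45 + 12²)² = (45 + 144)² = 189² = 35721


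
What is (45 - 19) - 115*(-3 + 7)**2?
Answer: -1814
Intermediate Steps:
(45 - 19) - 115*(-3 + 7)**2 = 26 - 115*4**2 = 26 - 115*16 = 26 - 1840 = -1814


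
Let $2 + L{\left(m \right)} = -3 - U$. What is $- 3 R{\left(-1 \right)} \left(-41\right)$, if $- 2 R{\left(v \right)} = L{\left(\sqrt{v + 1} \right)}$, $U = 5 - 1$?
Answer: $\frac{1107}{2} \approx 553.5$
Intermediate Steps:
$U = 4$ ($U = 5 - 1 = 4$)
$L{\left(m \right)} = -9$ ($L{\left(m \right)} = -2 - 7 = -9$)
$R{\left(v \right)} = \frac{9}{2}$ ($R{\left(v \right)} = \left(- \frac{1}{2}\right) \left(-9\right) = \frac{9}{2}$)
$- 3 R{\left(-1 \right)} \left(-41\right) = \left(-3\right) \frac{9}{2} \left(-41\right) = \left(- \frac{27}{2}\right) \left(-41\right) = \frac{1107}{2}$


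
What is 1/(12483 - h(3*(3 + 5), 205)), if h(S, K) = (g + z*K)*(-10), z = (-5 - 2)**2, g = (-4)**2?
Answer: 1/113093 ≈ 8.8423e-6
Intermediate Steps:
g = 16
z = 49 (z = (-7)**2 = 49)
h(S, K) = -160 - 490*K (h(S, K) = (16 + 49*K)*(-10) = -160 - 490*K)
1/(12483 - h(3*(3 + 5), 205)) = 1/(12483 - (-160 - 490*205)) = 1/(12483 - (-160 - 100450)) = 1/(12483 - 1*(-100610)) = 1/(12483 + 100610) = 1/113093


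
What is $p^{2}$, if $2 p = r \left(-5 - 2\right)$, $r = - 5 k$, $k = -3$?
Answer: $\frac{11025}{4} \approx 2756.3$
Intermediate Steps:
$r = 15$ ($r = \left(-5\right) \left(-3\right) = 15$)
$p = - \frac{105}{2}$ ($p = \frac{15 \left(-5 - 2\right)}{2} = \frac{15 \left(-7\right)}{2} = \frac{1}{2} \left(-105\right) = - \frac{105}{2} \approx -52.5$)
$p^{2} = \left(- \frac{105}{2}\right)^{2} = \frac{11025}{4}$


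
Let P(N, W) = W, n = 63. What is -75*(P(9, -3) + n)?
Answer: -4500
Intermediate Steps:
-75*(P(9, -3) + n) = -75*(-3 + 63) = -75*60 = -4500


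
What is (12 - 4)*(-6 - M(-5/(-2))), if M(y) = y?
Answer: -68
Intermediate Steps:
(12 - 4)*(-6 - M(-5/(-2))) = (12 - 4)*(-6 - (-5)/(-2)) = 8*(-6 - (-5)*(-1)/2) = 8*(-6 - 1*5/2) = 8*(-6 - 5/2) = 8*(-17/2) = -68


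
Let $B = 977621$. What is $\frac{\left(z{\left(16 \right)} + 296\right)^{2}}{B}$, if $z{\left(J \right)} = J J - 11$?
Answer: $\frac{292681}{977621} \approx 0.29938$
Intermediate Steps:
$z{\left(J \right)} = -11 + J^{2}$ ($z{\left(J \right)} = J^{2} - 11 = -11 + J^{2}$)
$\frac{\left(z{\left(16 \right)} + 296\right)^{2}}{B} = \frac{\left(\left(-11 + 16^{2}\right) + 296\right)^{2}}{977621} = \left(\left(-11 + 256\right) + 296\right)^{2} \cdot \frac{1}{977621} = \left(245 + 296\right)^{2} \cdot \frac{1}{977621} = 541^{2} \cdot \frac{1}{977621} = 292681 \cdot \frac{1}{977621} = \frac{292681}{977621}$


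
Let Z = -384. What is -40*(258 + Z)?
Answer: 5040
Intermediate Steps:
-40*(258 + Z) = -40*(258 - 384) = -40*(-126) = 5040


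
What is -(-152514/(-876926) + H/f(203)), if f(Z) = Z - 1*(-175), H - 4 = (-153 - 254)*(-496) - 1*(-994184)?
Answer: -262228440463/82869507 ≈ -3164.4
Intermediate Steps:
H = 1196060 (H = 4 + ((-153 - 254)*(-496) - 1*(-994184)) = 4 + (-407*(-496) + 994184) = 4 + (201872 + 994184) = 4 + 1196056 = 1196060)
f(Z) = 175 + Z (f(Z) = Z + 175 = 175 + Z)
-(-152514/(-876926) + H/f(203)) = -(-152514/(-876926) + 1196060/(175 + 203)) = -(-152514*(-1/876926) + 1196060/378) = -(76257/438463 + 1196060*(1/378)) = -(76257/438463 + 598030/189) = -1*262228440463/82869507 = -262228440463/82869507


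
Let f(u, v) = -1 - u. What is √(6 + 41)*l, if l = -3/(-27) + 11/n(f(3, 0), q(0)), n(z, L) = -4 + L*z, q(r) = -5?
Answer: 115*√47/144 ≈ 5.4750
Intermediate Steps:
l = 115/144 (l = -3/(-27) + 11/(-4 - 5*(-1 - 1*3)) = -3*(-1/27) + 11/(-4 - 5*(-1 - 3)) = ⅑ + 11/(-4 - 5*(-4)) = ⅑ + 11/(-4 + 20) = ⅑ + 11/16 = 115/144 ≈ 0.79861)
√(6 + 41)*l = √(6 + 41)*(115/144) = √47*(115/144) = 115*√47/144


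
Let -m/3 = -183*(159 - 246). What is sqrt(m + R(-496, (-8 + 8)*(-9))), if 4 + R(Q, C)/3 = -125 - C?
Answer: 15*I*sqrt(214) ≈ 219.43*I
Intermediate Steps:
R(Q, C) = -387 - 3*C (R(Q, C) = -12 + 3*(-125 - C) = -12 + (-375 - 3*C) = -387 - 3*C)
m = -47763 (m = -(-549)*(159 - 246) = -(-549)*(-87) = -3*15921 = -47763)
sqrt(m + R(-496, (-8 + 8)*(-9))) = sqrt(-47763 + (-387 - 3*(-8 + 8)*(-9))) = sqrt(-47763 + (-387 - 0*(-9))) = sqrt(-47763 + (-387 - 3*0)) = sqrt(-47763 + (-387 + 0)) = sqrt(-47763 - 387) = sqrt(-48150) = 15*I*sqrt(214)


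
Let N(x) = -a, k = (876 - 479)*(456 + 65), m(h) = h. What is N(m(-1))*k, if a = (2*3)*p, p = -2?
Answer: 2482044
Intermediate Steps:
k = 206837 (k = 397*521 = 206837)
a = -12 (a = (2*3)*(-2) = 6*(-2) = -12)
N(x) = 12 (N(x) = -1*(-12) = 12)
N(m(-1))*k = 12*206837 = 2482044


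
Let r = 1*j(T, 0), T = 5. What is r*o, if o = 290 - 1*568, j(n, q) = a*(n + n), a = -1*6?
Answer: 16680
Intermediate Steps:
a = -6
j(n, q) = -12*n (j(n, q) = -6*(n + n) = -12*n)
r = -60 (r = 1*(-12*5) = 1*(-60) = -60)
o = -278 (o = 290 - 568 = -278)
r*o = -60*(-278) = 16680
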